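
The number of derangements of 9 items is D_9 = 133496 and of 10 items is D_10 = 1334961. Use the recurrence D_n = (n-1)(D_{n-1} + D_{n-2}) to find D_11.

D_11 = (11-1)·(D_10 + D_9) = 10·(1334961 + 133496) = 10·1468457 = 14684570.

14684570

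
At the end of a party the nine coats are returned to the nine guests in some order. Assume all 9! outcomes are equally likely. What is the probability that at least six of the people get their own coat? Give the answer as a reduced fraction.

Favorable outcomes: Σ_{i≥6} C(9,i)·!(9-i) = 84·2 + 36·1 + 9·0 + 1·1 = 205.
Total outcomes: 9! = 362880.
Probability = 205/362880 = 41/72576.

41/72576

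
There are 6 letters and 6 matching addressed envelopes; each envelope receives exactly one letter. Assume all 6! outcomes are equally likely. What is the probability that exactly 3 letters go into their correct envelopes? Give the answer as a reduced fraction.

1/18

Favorable outcomes: C(6,3)·!3 = 20·2 = 40.
Total outcomes: 6! = 720.
Probability = 40/720 = 1/18.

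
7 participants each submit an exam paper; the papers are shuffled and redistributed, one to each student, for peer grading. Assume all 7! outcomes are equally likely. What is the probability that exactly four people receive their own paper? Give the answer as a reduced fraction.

1/72

Favorable outcomes: C(7,4)·!3 = 35·2 = 70.
Total outcomes: 7! = 5040.
Probability = 70/5040 = 1/72.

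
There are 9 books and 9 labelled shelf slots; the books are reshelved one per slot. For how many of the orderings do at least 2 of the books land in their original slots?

# with exactly i fixed is C(9,i)·!(9-i); sum over i=2..9:
  i=2: C(9,2)·!7 = 36·1854 = 66744
  i=3: C(9,3)·!6 = 84·265 = 22260
  i=4: C(9,4)·!5 = 126·44 = 5544
  i=5: C(9,5)·!4 = 126·9 = 1134
  i=6: C(9,6)·!3 = 84·2 = 168
  i=7: C(9,7)·!2 = 36·1 = 36
  i=8: C(9,8)·!1 = 9·0 = 0
  i=9: C(9,9)·!0 = 1·1 = 1
Total = 95887.

95887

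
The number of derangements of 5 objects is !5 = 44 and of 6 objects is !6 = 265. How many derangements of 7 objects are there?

!7 = (7-1)·(!6 + !5) = 6·(265 + 44) = 6·309 = 1854.

1854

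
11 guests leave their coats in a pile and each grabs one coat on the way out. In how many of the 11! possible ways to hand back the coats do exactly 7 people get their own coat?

Choose which 7 of the 11 are fixed: C(11,7) = 330.
The remaining 4 must be deranged: !4 = 9.
Total: 330 × 9 = 2970.

2970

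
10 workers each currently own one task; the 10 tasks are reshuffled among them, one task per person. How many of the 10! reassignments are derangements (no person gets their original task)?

!10 is the nearest integer to 10!/e.
10! = 3628800, and 3628800/e ≈ 1334960.92, so !10 = 1334961.

1334961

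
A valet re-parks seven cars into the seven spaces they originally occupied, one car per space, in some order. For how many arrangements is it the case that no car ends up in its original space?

Recurrence: !7 = 6·(!6 + !5).
!7 = 6·(265 + 44) = 6·309 = 1854

1854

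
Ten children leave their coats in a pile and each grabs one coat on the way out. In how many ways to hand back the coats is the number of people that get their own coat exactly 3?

222480

Pick the 3 fixed positions: C(10,3) = 120 ways.
The other 7 form a derangement: !7 = 1854.
Total: 120 × 1854 = 222480.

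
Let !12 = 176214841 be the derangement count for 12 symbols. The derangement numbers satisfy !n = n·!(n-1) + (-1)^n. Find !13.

!13 = 13·176214841 - 1 = 2290792932.

2290792932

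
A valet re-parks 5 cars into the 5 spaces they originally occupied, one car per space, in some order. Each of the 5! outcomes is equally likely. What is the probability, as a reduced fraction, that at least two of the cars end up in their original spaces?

Favorable outcomes: Σ_{i≥2} C(5,i)·!(5-i) = 10·2 + 10·1 + 5·0 + 1·1 = 31.
Total outcomes: 5! = 120.
Probability = 31/120 = 31/120.

31/120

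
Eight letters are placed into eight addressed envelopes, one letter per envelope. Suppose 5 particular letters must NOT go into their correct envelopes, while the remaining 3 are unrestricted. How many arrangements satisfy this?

21234

Let A_j be the event that the j-th constrained one is fixed. By inclusion-exclusion over the 5 events:
Σ_{j=0}^{5} (-1)^j C(5,j)(8-j)!
= C(5,0)·8! - C(5,1)·7! + C(5,2)·6! - C(5,3)·5! + C(5,4)·4! - C(5,5)·3!
= 40320 - 25200 + 7200 - 1200 + 120 - 6
= 21234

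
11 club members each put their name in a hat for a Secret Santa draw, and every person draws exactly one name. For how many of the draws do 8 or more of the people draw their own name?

386

# with exactly i fixed is C(11,i)·!(11-i); sum over i=8..11:
  i=8: C(11,8)·!3 = 165·2 = 330
  i=9: C(11,9)·!2 = 55·1 = 55
  i=10: C(11,10)·!1 = 11·0 = 0
  i=11: C(11,11)·!0 = 1·1 = 1
Total = 386.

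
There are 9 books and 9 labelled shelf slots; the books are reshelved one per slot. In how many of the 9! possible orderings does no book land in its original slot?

133496

By inclusion-exclusion, !9 = Σ (-1)^k · 9!/k! for k=0..9
= 9! - 9!/1! + 9!/2! - 9!/3! + 9!/4! - 9!/5! + 9!/6! - 9!/7! + 9!/8! - 9!/9!
= 362880 - 362880 + 181440 - 60480 + 15120 - 3024 + 504 - 72 + 9 - 1
= 133496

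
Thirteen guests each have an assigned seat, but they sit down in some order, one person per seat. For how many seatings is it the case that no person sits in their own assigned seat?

2290792932

The number of derangements of 13 is !13 = Σ_{k=0}^{13} (-1)^k·13!/k!
= 13! - 13!/1! + 13!/2! - 13!/3! + 13!/4! - 13!/5! + 13!/6! - 13!/7! + 13!/8! - 13!/9! + 13!/10! - 13!/11! + 13!/12! - 13!/13!
= 6227020800 - 6227020800 + 3113510400 - 1037836800 + 259459200 - 51891840 + 8648640 - 1235520 + 154440 - 17160 + 1716 - 156 + 13 - 1
= 2290792932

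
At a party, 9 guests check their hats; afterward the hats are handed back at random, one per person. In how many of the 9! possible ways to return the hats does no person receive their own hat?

133496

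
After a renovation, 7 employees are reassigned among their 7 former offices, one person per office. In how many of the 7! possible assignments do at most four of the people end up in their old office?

5018

Sum C(7,i)·!(7-i) for i = 0..4:
  i=0: C(7,0)·!7 = 1·1854 = 1854
  i=1: C(7,1)·!6 = 7·265 = 1855
  i=2: C(7,2)·!5 = 21·44 = 924
  i=3: C(7,3)·!4 = 35·9 = 315
  i=4: C(7,4)·!3 = 35·2 = 70
Total = 5018.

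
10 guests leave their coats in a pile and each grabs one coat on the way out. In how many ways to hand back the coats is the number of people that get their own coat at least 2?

958879

# with exactly i fixed is C(10,i)·!(10-i); sum over i=2..10:
  i=2: C(10,2)·!8 = 45·14833 = 667485
  i=3: C(10,3)·!7 = 120·1854 = 222480
  i=4: C(10,4)·!6 = 210·265 = 55650
  i=5: C(10,5)·!5 = 252·44 = 11088
  i=6: C(10,6)·!4 = 210·9 = 1890
  i=7: C(10,7)·!3 = 120·2 = 240
  i=8: C(10,8)·!2 = 45·1 = 45
  i=9: C(10,9)·!1 = 10·0 = 0
  i=10: C(10,10)·!0 = 1·1 = 1
Total = 958879.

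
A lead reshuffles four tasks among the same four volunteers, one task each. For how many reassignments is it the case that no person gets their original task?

By inclusion-exclusion, !4 = Σ (-1)^k · 4!/k! for k=0..4
= 4! - 4!/1! + 4!/2! - 4!/3! + 4!/4!
= 24 - 24 + 12 - 4 + 1
= 9

9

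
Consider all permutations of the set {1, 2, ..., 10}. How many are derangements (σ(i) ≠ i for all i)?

The subfactorial !10 = [10!/e] (nearest integer).
10! = 3628800, and 3628800/e ≈ 1334960.92, so !10 = 1334961.

1334961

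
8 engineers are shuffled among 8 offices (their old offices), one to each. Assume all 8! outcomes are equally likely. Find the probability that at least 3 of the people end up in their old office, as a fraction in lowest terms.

Favorable outcomes: Σ_{i≥3} C(8,i)·!(8-i) = 56·44 + 70·9 + 56·2 + 28·1 + 8·0 + 1·1 = 3235.
Total outcomes: 8! = 40320.
Probability = 3235/40320 = 647/8064.

647/8064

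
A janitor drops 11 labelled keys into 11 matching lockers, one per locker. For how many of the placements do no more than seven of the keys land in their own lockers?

39916414

Sum C(11,i)·!(11-i) for i = 0..7:
  i=0: C(11,0)·!11 = 1·14684570 = 14684570
  i=1: C(11,1)·!10 = 11·1334961 = 14684571
  i=2: C(11,2)·!9 = 55·133496 = 7342280
  i=3: C(11,3)·!8 = 165·14833 = 2447445
  i=4: C(11,4)·!7 = 330·1854 = 611820
  i=5: C(11,5)·!6 = 462·265 = 122430
  i=6: C(11,6)·!5 = 462·44 = 20328
  i=7: C(11,7)·!4 = 330·9 = 2970
Total = 39916414.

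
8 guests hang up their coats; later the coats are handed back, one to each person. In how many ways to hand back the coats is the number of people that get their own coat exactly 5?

112

Pick the 5 fixed positions: C(8,5) = 56 ways.
The other 3 form a derangement: !3 = 2.
Total: 56 × 2 = 112.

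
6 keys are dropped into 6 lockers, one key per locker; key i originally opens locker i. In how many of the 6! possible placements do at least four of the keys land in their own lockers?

Sum C(6,i)·!(6-i) for i = 4..6:
  i=4: C(6,4)·!2 = 15·1 = 15
  i=5: C(6,5)·!1 = 6·0 = 0
  i=6: C(6,6)·!0 = 1·1 = 1
Total = 16.

16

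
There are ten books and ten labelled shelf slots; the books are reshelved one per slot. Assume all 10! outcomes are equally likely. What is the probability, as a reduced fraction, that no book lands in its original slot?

Favorable outcomes: !10 = 1334961.
Total outcomes: 10! = 3628800.
Probability = 1334961/3628800 = 16481/44800.

16481/44800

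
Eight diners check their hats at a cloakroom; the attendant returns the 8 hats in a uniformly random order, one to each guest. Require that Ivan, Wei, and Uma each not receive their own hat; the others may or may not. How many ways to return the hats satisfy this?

Let A_j be the event that the j-th constrained one is fixed. By inclusion-exclusion over the 3 events:
Σ_{j=0}^{3} (-1)^j C(3,j)(8-j)!
= C(3,0)·8! - C(3,1)·7! + C(3,2)·6! - C(3,3)·5!
= 40320 - 15120 + 2160 - 120
= 27240

27240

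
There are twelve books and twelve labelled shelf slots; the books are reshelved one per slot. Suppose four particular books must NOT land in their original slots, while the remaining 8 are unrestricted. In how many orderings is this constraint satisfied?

Inclusion-exclusion on the 4 forbidden self-matches:
Σ_{j=0}^{4} (-1)^j C(4,j)(12-j)!
= C(4,0)·12! - C(4,1)·11! + C(4,2)·10! - C(4,3)·9! + C(4,4)·8!
= 479001600 - 159667200 + 21772800 - 1451520 + 40320
= 339696000

339696000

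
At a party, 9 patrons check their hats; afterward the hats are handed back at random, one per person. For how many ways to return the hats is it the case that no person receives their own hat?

133496

!9 = 9! · Σ_{k=0}^{9} (-1)^k/k!
= 9! - 9!/1! + 9!/2! - 9!/3! + 9!/4! - 9!/5! + 9!/6! - 9!/7! + 9!/8! - 9!/9!
= 362880 - 362880 + 181440 - 60480 + 15120 - 3024 + 504 - 72 + 9 - 1
= 133496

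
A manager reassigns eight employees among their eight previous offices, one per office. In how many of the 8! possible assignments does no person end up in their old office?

14833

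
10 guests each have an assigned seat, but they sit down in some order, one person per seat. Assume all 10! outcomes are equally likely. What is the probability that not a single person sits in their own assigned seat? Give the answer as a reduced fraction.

Favorable outcomes: !10 = 1334961.
Total outcomes: 10! = 3628800.
Probability = 1334961/3628800 = 16481/44800.

16481/44800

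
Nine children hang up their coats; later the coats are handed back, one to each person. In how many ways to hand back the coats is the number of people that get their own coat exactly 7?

36

Pick the 7 fixed positions: C(9,7) = 36 ways.
The remaining 2 must be deranged: !2 = 1.
Total: 36 × 1 = 36.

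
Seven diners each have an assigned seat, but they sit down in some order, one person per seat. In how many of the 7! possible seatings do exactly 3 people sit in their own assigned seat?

Choose which 3 of the 7 are fixed: C(7,3) = 35.
The other 4 form a derangement: !4 = 9.
Total: 35 × 9 = 315.

315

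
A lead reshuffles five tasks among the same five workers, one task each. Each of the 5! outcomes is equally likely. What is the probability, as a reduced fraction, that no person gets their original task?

11/30

Favorable outcomes: !5 = 44.
Total outcomes: 5! = 120.
Probability = 44/120 = 11/30.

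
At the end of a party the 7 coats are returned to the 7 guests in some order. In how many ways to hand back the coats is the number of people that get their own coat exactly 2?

924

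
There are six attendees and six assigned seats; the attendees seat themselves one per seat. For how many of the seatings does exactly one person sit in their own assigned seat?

264

Pick the single fixed position: C(6,1) = 6 ways.
The other 5 form a derangement: !5 = 44.
Total: 6 × 44 = 264.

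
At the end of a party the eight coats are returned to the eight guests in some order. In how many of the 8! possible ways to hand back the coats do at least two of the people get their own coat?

Sum C(8,i)·!(8-i) for i = 2..8:
  i=2: C(8,2)·!6 = 28·265 = 7420
  i=3: C(8,3)·!5 = 56·44 = 2464
  i=4: C(8,4)·!4 = 70·9 = 630
  i=5: C(8,5)·!3 = 56·2 = 112
  i=6: C(8,6)·!2 = 28·1 = 28
  i=7: C(8,7)·!1 = 8·0 = 0
  i=8: C(8,8)·!0 = 1·1 = 1
Total = 10655.

10655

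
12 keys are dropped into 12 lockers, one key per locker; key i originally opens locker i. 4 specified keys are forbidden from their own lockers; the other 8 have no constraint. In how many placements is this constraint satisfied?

339696000

Let A_j be the event that the j-th constrained one is fixed. By inclusion-exclusion over the 4 events:
Σ_{j=0}^{4} (-1)^j C(4,j)(12-j)!
= C(4,0)·12! - C(4,1)·11! + C(4,2)·10! - C(4,3)·9! + C(4,4)·8!
= 479001600 - 159667200 + 21772800 - 1451520 + 40320
= 339696000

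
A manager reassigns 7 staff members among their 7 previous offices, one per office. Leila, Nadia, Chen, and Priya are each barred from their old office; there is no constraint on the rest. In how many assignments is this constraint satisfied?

2790

Let A_j be the event that the j-th constrained one is fixed. By inclusion-exclusion over the 4 events:
Σ_{j=0}^{4} (-1)^j C(4,j)(7-j)!
= C(4,0)·7! - C(4,1)·6! + C(4,2)·5! - C(4,3)·4! + C(4,4)·3!
= 5040 - 2880 + 720 - 96 + 6
= 2790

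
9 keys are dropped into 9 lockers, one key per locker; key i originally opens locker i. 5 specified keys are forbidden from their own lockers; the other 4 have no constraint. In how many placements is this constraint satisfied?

205056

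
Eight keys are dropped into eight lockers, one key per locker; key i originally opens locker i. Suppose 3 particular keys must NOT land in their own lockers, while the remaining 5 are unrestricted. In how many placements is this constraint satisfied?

27240

Let A_j be the event that the j-th constrained one is fixed. By inclusion-exclusion over the 3 events:
Σ_{j=0}^{3} (-1)^j C(3,j)(8-j)!
= C(3,0)·8! - C(3,1)·7! + C(3,2)·6! - C(3,3)·5!
= 40320 - 15120 + 2160 - 120
= 27240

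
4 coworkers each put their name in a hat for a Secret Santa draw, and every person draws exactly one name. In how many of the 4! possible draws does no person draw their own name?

9

The subfactorial !4 = [4!/e] (nearest integer).
4! = 24, and 24/e ≈ 8.83, so !4 = 9.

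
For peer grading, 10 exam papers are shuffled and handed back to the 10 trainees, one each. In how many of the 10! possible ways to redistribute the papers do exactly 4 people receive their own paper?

55650

Choose which 4 of the 10 are fixed: C(10,4) = 210.
The remaining 6 must be deranged: !6 = 265.
Total: 210 × 265 = 55650.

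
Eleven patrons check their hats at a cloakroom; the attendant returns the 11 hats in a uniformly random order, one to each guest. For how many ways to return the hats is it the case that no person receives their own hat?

!11 is the nearest integer to 11!/e.
11! = 39916800, and 39916800/e ≈ 14684570.08, so !11 = 14684570.

14684570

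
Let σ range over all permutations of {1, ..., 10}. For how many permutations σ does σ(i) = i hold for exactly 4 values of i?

Pick the 4 fixed positions: C(10,4) = 210 ways.
The remaining 6 must be deranged: !6 = 265.
Total: 210 × 265 = 55650.

55650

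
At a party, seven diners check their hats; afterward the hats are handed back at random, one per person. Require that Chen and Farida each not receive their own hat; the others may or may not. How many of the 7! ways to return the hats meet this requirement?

3720

Let A_j be the event that the j-th constrained one is fixed. By inclusion-exclusion over the 2 events:
Σ_{j=0}^{2} (-1)^j C(2,j)(7-j)!
= C(2,0)·7! - C(2,1)·6! + C(2,2)·5!
= 5040 - 1440 + 120
= 3720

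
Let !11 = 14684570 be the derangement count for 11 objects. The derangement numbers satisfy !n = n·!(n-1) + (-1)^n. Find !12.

176214841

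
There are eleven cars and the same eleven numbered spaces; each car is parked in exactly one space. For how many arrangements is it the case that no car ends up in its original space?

14684570

Recurrence: !11 = 10·(!10 + !9).
!11 = 10·(1334961 + 133496) = 10·1468457 = 14684570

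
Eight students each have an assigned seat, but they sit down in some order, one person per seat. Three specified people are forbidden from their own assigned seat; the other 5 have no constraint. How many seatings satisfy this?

27240

Inclusion-exclusion on the 3 forbidden self-matches:
Σ_{j=0}^{3} (-1)^j C(3,j)(8-j)!
= C(3,0)·8! - C(3,1)·7! + C(3,2)·6! - C(3,3)·5!
= 40320 - 15120 + 2160 - 120
= 27240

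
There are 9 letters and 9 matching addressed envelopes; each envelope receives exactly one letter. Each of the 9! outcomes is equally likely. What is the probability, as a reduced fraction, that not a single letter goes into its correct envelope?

16687/45360

Favorable outcomes: !9 = 133496.
Total outcomes: 9! = 362880.
Probability = 133496/362880 = 16687/45360.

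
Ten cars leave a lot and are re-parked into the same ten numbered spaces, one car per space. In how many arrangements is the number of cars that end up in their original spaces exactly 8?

45

Pick the 8 fixed positions: C(10,8) = 45 ways.
The remaining 2 must be deranged: !2 = 1.
Total: 45 × 1 = 45.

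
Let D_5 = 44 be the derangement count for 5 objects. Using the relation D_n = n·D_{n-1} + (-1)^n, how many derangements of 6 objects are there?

D_6 = 6·44 + 1 = 265.

265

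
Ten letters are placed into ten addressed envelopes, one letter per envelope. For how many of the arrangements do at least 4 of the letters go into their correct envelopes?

68914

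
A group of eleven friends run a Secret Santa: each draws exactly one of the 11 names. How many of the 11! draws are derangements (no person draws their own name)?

The number of derangements of 11 is !11 = Σ_{k=0}^{11} (-1)^k·11!/k!
= 11! - 11!/1! + 11!/2! - 11!/3! + 11!/4! - 11!/5! + 11!/6! - 11!/7! + 11!/8! - 11!/9! + 11!/10! - 11!/11!
= 39916800 - 39916800 + 19958400 - 6652800 + 1663200 - 332640 + 55440 - 7920 + 990 - 110 + 11 - 1
= 14684570

14684570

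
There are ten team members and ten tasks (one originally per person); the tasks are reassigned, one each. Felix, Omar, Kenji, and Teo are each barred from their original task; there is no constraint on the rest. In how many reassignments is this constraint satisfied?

2399760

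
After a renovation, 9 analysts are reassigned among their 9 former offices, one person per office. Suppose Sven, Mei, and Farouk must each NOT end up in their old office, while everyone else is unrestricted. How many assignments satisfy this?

256320

Inclusion-exclusion on the 3 forbidden self-matches:
Σ_{j=0}^{3} (-1)^j C(3,j)(9-j)!
= C(3,0)·9! - C(3,1)·8! + C(3,2)·7! - C(3,3)·6!
= 362880 - 120960 + 15120 - 720
= 256320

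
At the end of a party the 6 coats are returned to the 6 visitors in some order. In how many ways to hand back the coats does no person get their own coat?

265

The subfactorial !6 = [6!/e] (nearest integer).
6! = 720, and 720/e ≈ 264.87, so !6 = 265.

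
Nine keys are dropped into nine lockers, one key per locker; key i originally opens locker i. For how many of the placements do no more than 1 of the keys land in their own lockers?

266993

Sum C(9,i)·!(9-i) for i = 0..1:
  i=0: C(9,0)·!9 = 1·133496 = 133496
  i=1: C(9,1)·!8 = 9·14833 = 133497
Total = 266993.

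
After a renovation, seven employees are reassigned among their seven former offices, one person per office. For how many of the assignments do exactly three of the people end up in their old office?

315

Choose which 3 of the 7 are fixed: C(7,3) = 35.
The other 4 form a derangement: !4 = 9.
Total: 35 × 9 = 315.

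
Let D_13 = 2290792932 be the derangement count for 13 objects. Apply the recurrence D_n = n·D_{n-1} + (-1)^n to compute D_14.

D_14 = 14·2290792932 + 1 = 32071101049.

32071101049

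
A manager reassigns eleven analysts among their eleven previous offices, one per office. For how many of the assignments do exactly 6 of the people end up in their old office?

20328

Pick the 6 fixed positions: C(11,6) = 462 ways.
The remaining 5 must be deranged: !5 = 44.
Total: 462 × 44 = 20328.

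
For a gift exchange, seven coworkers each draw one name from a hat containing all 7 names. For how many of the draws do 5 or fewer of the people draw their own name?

5039

Sum C(7,i)·!(7-i) for i = 0..5:
  i=0: C(7,0)·!7 = 1·1854 = 1854
  i=1: C(7,1)·!6 = 7·265 = 1855
  i=2: C(7,2)·!5 = 21·44 = 924
  i=3: C(7,3)·!4 = 35·9 = 315
  i=4: C(7,4)·!3 = 35·2 = 70
  i=5: C(7,5)·!2 = 21·1 = 21
Total = 5039.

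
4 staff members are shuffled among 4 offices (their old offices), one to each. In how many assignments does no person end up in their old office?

Recurrence: !4 = 4·!3 + (-1)^4.
!4 = 4·2 + 1 = 9

9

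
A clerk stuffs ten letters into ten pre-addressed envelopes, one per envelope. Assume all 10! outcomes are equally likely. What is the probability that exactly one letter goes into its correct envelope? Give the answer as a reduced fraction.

16687/45360

Favorable outcomes: C(10,1)·!9 = 10·133496 = 1334960.
Total outcomes: 10! = 3628800.
Probability = 1334960/3628800 = 16687/45360.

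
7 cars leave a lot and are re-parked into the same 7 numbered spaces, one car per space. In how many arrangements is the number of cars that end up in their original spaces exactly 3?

Pick the 3 fixed positions: C(7,3) = 35 ways.
The remaining 4 must be deranged: !4 = 9.
Total: 35 × 9 = 315.

315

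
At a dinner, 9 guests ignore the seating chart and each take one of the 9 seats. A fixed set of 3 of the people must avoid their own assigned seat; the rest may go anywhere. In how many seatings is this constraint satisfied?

Let A_j be the event that the j-th constrained one is fixed. By inclusion-exclusion over the 3 events:
Σ_{j=0}^{3} (-1)^j C(3,j)(9-j)!
= C(3,0)·9! - C(3,1)·8! + C(3,2)·7! - C(3,3)·6!
= 362880 - 120960 + 15120 - 720
= 256320

256320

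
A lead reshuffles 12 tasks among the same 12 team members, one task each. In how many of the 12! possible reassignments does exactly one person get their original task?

176214840

Pick the single fixed position: C(12,1) = 12 ways.
The remaining 11 must be deranged: !11 = 14684570.
Total: 12 × 14684570 = 176214840.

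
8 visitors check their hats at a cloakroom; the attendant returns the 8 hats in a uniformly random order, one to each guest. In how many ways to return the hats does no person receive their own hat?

The number of derangements of 8 is !8 = Σ_{k=0}^{8} (-1)^k·8!/k!
= 8! - 8!/1! + 8!/2! - 8!/3! + 8!/4! - 8!/5! + 8!/6! - 8!/7! + 8!/8!
= 40320 - 40320 + 20160 - 6720 + 1680 - 336 + 56 - 8 + 1
= 14833

14833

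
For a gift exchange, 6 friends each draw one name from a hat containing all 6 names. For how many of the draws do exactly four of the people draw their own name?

Pick the 4 fixed positions: C(6,4) = 15 ways.
The other 2 form a derangement: !2 = 1.
Total: 15 × 1 = 15.

15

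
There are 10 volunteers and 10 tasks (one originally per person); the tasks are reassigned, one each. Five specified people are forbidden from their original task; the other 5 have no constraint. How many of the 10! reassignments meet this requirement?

2170680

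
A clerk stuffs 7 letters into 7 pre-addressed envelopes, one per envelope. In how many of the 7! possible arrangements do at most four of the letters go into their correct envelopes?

Sum C(7,i)·!(7-i) for i = 0..4:
  i=0: C(7,0)·!7 = 1·1854 = 1854
  i=1: C(7,1)·!6 = 7·265 = 1855
  i=2: C(7,2)·!5 = 21·44 = 924
  i=3: C(7,3)·!4 = 35·9 = 315
  i=4: C(7,4)·!3 = 35·2 = 70
Total = 5018.

5018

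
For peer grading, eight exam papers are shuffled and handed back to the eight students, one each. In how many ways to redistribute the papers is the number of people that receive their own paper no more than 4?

40179

# with exactly i fixed is C(8,i)·!(8-i); sum over i=0..4:
  i=0: C(8,0)·!8 = 1·14833 = 14833
  i=1: C(8,1)·!7 = 8·1854 = 14832
  i=2: C(8,2)·!6 = 28·265 = 7420
  i=3: C(8,3)·!5 = 56·44 = 2464
  i=4: C(8,4)·!4 = 70·9 = 630
Total = 40179.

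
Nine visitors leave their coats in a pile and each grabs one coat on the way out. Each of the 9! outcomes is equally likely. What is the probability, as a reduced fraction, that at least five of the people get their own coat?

Favorable outcomes: Σ_{i≥5} C(9,i)·!(9-i) = 126·9 + 84·2 + 36·1 + 9·0 + 1·1 = 1339.
Total outcomes: 9! = 362880.
Probability = 1339/362880 = 1339/362880.

1339/362880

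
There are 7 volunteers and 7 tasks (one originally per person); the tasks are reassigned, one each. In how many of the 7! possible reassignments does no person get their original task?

1854

!7 is the nearest integer to 7!/e.
7! = 5040, and 5040/e ≈ 1854.11, so !7 = 1854.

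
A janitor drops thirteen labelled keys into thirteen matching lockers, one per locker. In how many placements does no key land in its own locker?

2290792932

Recurrence: !13 = 13·!12 + (-1)^13.
!13 = 13·176214841 - 1 = 2290792932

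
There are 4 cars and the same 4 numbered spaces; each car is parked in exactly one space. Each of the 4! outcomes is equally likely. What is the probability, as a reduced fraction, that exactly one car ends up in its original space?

Favorable outcomes: C(4,1)·!3 = 4·2 = 8.
Total outcomes: 4! = 24.
Probability = 8/24 = 1/3.

1/3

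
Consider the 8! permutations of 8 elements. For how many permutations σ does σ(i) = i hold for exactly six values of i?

28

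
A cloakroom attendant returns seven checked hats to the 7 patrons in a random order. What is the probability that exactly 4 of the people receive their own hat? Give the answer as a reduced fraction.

Favorable outcomes: C(7,4)·!3 = 35·2 = 70.
Total outcomes: 7! = 5040.
Probability = 70/5040 = 1/72.

1/72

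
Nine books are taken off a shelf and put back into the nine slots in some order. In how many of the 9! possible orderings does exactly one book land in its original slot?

Choose which one of the 9 is fixed: C(9,1) = 9.
The other 8 form a derangement: !8 = 14833.
Total: 9 × 14833 = 133497.

133497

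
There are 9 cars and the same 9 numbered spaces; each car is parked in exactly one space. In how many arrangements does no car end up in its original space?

133496

!9 = 9! · Σ_{k=0}^{9} (-1)^k/k!
= 9! - 9!/1! + 9!/2! - 9!/3! + 9!/4! - 9!/5! + 9!/6! - 9!/7! + 9!/8! - 9!/9!
= 362880 - 362880 + 181440 - 60480 + 15120 - 3024 + 504 - 72 + 9 - 1
= 133496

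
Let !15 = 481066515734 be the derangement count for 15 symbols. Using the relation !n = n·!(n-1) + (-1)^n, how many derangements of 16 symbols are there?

!16 = 16·481066515734 + 1 = 7697064251745.

7697064251745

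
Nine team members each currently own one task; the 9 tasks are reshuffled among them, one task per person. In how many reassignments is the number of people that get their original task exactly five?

Choose which 5 of the 9 are fixed: C(9,5) = 126.
The other 4 form a derangement: !4 = 9.
Total: 126 × 9 = 1134.

1134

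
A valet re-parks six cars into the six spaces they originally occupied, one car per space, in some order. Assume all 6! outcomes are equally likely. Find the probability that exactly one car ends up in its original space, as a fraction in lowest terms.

Favorable outcomes: C(6,1)·!5 = 6·44 = 264.
Total outcomes: 6! = 720.
Probability = 264/720 = 11/30.

11/30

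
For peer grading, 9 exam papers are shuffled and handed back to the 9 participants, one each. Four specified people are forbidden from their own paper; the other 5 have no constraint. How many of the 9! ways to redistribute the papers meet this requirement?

Inclusion-exclusion on the 4 forbidden self-matches:
Σ_{j=0}^{4} (-1)^j C(4,j)(9-j)!
= C(4,0)·9! - C(4,1)·8! + C(4,2)·7! - C(4,3)·6! + C(4,4)·5!
= 362880 - 161280 + 30240 - 2880 + 120
= 229080

229080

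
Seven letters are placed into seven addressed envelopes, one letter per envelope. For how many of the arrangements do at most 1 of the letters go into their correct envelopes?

3709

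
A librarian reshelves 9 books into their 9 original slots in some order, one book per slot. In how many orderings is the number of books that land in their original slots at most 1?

266993

# with exactly i fixed is C(9,i)·!(9-i); sum over i=0..1:
  i=0: C(9,0)·!9 = 1·133496 = 133496
  i=1: C(9,1)·!8 = 9·14833 = 133497
Total = 266993.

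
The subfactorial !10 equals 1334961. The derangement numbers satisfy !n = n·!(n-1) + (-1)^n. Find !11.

14684570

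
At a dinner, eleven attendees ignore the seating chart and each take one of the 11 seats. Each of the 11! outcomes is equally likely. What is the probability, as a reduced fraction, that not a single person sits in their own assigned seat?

1468457/3991680

Favorable outcomes: !11 = 14684570.
Total outcomes: 11! = 39916800.
Probability = 14684570/39916800 = 1468457/3991680.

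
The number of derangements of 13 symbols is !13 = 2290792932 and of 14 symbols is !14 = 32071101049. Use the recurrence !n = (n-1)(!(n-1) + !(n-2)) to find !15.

481066515734

!15 = (15-1)·(!14 + !13) = 14·(32071101049 + 2290792932) = 14·34361893981 = 481066515734.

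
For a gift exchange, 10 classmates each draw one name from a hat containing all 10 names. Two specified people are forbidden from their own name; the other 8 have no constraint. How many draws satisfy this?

2943360

Let A_j be the event that the j-th constrained one is fixed. By inclusion-exclusion over the 2 events:
Σ_{j=0}^{2} (-1)^j C(2,j)(10-j)!
= C(2,0)·10! - C(2,1)·9! + C(2,2)·8!
= 3628800 - 725760 + 40320
= 2943360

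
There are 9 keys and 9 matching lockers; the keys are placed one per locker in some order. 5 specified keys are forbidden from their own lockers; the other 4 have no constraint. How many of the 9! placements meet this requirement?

Inclusion-exclusion on the 5 forbidden self-matches:
Σ_{j=0}^{5} (-1)^j C(5,j)(9-j)!
= C(5,0)·9! - C(5,1)·8! + C(5,2)·7! - C(5,3)·6! + C(5,4)·5! - C(5,5)·4!
= 362880 - 201600 + 50400 - 7200 + 600 - 24
= 205056

205056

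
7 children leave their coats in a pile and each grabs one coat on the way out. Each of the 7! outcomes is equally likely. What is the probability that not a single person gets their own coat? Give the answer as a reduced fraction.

103/280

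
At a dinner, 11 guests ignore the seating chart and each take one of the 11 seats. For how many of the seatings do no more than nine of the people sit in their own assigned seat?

39916799

Sum C(11,i)·!(11-i) for i = 0..9:
  i=0: C(11,0)·!11 = 1·14684570 = 14684570
  i=1: C(11,1)·!10 = 11·1334961 = 14684571
  i=2: C(11,2)·!9 = 55·133496 = 7342280
  i=3: C(11,3)·!8 = 165·14833 = 2447445
  i=4: C(11,4)·!7 = 330·1854 = 611820
  i=5: C(11,5)·!6 = 462·265 = 122430
  i=6: C(11,6)·!5 = 462·44 = 20328
  i=7: C(11,7)·!4 = 330·9 = 2970
  i=8: C(11,8)·!3 = 165·2 = 330
  i=9: C(11,9)·!2 = 55·1 = 55
Total = 39916799.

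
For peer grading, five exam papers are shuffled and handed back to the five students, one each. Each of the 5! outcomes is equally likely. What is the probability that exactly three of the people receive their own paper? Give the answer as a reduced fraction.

Favorable outcomes: C(5,3)·!2 = 10·1 = 10.
Total outcomes: 5! = 120.
Probability = 10/120 = 1/12.

1/12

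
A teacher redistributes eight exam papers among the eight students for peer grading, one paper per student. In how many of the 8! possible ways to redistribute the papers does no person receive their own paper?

The number of derangements of 8 is !8 = Σ_{k=0}^{8} (-1)^k·8!/k!
= 8! - 8!/1! + 8!/2! - 8!/3! + 8!/4! - 8!/5! + 8!/6! - 8!/7! + 8!/8!
= 40320 - 40320 + 20160 - 6720 + 1680 - 336 + 56 - 8 + 1
= 14833

14833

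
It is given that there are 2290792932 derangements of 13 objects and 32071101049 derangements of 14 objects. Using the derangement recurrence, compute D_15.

D_15 = (15-1)·(D_14 + D_13) = 14·(32071101049 + 2290792932) = 14·34361893981 = 481066515734.

481066515734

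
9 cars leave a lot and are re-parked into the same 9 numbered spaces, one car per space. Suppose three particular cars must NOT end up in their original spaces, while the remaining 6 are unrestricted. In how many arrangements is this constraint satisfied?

256320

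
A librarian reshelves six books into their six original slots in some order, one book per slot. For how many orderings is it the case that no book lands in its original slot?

265

Use !n = n·!(n-1) + (-1)^n.
!6 = 6·44 + 1 = 265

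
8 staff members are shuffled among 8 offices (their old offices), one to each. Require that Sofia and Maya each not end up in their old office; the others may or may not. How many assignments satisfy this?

Inclusion-exclusion on the 2 forbidden self-matches:
Σ_{j=0}^{2} (-1)^j C(2,j)(8-j)!
= C(2,0)·8! - C(2,1)·7! + C(2,2)·6!
= 40320 - 10080 + 720
= 30960

30960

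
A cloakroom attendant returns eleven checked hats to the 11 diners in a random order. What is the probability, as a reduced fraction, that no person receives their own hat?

1468457/3991680

Favorable outcomes: !11 = 14684570.
Total outcomes: 11! = 39916800.
Probability = 14684570/39916800 = 1468457/3991680.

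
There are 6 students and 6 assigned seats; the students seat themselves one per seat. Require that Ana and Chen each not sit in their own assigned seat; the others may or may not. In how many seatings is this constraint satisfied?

504

Inclusion-exclusion on the 2 forbidden self-matches:
Σ_{j=0}^{2} (-1)^j C(2,j)(6-j)!
= C(2,0)·6! - C(2,1)·5! + C(2,2)·4!
= 720 - 240 + 24
= 504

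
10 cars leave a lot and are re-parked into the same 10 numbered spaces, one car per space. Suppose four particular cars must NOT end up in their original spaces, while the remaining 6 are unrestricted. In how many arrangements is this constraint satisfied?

2399760

Inclusion-exclusion on the 4 forbidden self-matches:
Σ_{j=0}^{4} (-1)^j C(4,j)(10-j)!
= C(4,0)·10! - C(4,1)·9! + C(4,2)·8! - C(4,3)·7! + C(4,4)·6!
= 3628800 - 1451520 + 241920 - 20160 + 720
= 2399760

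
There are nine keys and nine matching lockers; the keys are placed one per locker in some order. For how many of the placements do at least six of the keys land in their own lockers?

205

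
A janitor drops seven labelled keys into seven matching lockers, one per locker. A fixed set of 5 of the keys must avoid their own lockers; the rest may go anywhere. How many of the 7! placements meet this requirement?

2428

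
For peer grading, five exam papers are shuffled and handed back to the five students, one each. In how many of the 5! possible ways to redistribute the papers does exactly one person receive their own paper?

45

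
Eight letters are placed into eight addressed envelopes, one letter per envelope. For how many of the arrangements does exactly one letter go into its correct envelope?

Pick the single fixed position: C(8,1) = 8 ways.
The other 7 form a derangement: !7 = 1854.
Total: 8 × 1854 = 14832.

14832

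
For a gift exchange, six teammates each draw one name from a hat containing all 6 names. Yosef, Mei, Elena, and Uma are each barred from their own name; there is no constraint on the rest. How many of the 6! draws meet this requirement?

362

Let A_j be the event that the j-th constrained one is fixed. By inclusion-exclusion over the 4 events:
Σ_{j=0}^{4} (-1)^j C(4,j)(6-j)!
= C(4,0)·6! - C(4,1)·5! + C(4,2)·4! - C(4,3)·3! + C(4,4)·2!
= 720 - 480 + 144 - 24 + 2
= 362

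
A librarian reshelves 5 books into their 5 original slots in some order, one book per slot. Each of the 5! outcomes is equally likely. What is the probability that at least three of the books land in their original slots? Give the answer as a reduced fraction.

Favorable outcomes: Σ_{i≥3} C(5,i)·!(5-i) = 10·1 + 5·0 + 1·1 = 11.
Total outcomes: 5! = 120.
Probability = 11/120 = 11/120.

11/120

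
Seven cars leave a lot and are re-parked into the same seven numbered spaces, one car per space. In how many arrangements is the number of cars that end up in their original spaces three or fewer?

4948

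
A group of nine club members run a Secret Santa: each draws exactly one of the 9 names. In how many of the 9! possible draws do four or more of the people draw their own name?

6883

Sum C(9,i)·!(9-i) for i = 4..9:
  i=4: C(9,4)·!5 = 126·44 = 5544
  i=5: C(9,5)·!4 = 126·9 = 1134
  i=6: C(9,6)·!3 = 84·2 = 168
  i=7: C(9,7)·!2 = 36·1 = 36
  i=8: C(9,8)·!1 = 9·0 = 0
  i=9: C(9,9)·!0 = 1·1 = 1
Total = 6883.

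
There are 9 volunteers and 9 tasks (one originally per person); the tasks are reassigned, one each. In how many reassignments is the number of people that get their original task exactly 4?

5544

Choose which 4 of the 9 are fixed: C(9,4) = 126.
The remaining 5 must be deranged: !5 = 44.
Total: 126 × 44 = 5544.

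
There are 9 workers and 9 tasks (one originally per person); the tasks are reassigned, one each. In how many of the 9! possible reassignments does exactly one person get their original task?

133497

Pick the single fixed position: C(9,1) = 9 ways.
The other 8 form a derangement: !8 = 14833.
Total: 9 × 14833 = 133497.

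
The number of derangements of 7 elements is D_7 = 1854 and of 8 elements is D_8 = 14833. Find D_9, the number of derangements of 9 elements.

133496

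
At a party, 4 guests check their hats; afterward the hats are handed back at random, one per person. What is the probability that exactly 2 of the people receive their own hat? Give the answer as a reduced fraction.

1/4

Favorable outcomes: C(4,2)·!2 = 6·1 = 6.
Total outcomes: 4! = 24.
Probability = 6/24 = 1/4.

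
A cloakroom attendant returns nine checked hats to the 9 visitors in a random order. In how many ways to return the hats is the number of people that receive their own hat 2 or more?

95887

# with exactly i fixed is C(9,i)·!(9-i); sum over i=2..9:
  i=2: C(9,2)·!7 = 36·1854 = 66744
  i=3: C(9,3)·!6 = 84·265 = 22260
  i=4: C(9,4)·!5 = 126·44 = 5544
  i=5: C(9,5)·!4 = 126·9 = 1134
  i=6: C(9,6)·!3 = 84·2 = 168
  i=7: C(9,7)·!2 = 36·1 = 36
  i=8: C(9,8)·!1 = 9·0 = 0
  i=9: C(9,9)·!0 = 1·1 = 1
Total = 95887.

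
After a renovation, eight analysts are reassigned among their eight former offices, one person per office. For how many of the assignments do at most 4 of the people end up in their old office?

40179

# with exactly i fixed is C(8,i)·!(8-i); sum over i=0..4:
  i=0: C(8,0)·!8 = 1·14833 = 14833
  i=1: C(8,1)·!7 = 8·1854 = 14832
  i=2: C(8,2)·!6 = 28·265 = 7420
  i=3: C(8,3)·!5 = 56·44 = 2464
  i=4: C(8,4)·!4 = 70·9 = 630
Total = 40179.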